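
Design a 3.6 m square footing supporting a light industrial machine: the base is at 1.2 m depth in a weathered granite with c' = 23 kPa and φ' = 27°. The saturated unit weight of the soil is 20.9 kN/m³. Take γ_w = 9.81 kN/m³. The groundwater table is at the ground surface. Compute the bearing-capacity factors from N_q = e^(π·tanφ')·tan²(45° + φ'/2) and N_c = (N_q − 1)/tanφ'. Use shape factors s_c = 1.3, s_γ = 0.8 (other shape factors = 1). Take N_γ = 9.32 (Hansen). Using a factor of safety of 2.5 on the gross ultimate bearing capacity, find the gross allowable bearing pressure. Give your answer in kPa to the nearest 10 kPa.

N_q = e^(π·tan27°)·tan²(58.5°) = 13.2; N_c = (N_q − 1)/tanφ' = 23.94.
Water table at ground surface, so effective unit weight γ' = 20.9 − 9.81 = 11.09 kN/m³ is used throughout; overburden q = 11.09 × 1.2 = 13.308 kPa; the same γ' applies in the ½γBN_γ term.
Cohesion term c·N_c·s_c = 23 × 23.942 × 1.3 = 715.87 kPa; surcharge term q·N_q = 13.308 × 13.199 = 175.65 kPa; self-weight term 0.5·γ·B·N_γ·s_γ = 0.5 × 11.09 × 3.6 × 9.32 × 0.8 = 148.84 kPa.
q_ult = 715.87 + 175.65 + 148.84 = 1040.4 kPa.
q_all = 1040.4 / 2.5 = 416.14 kPa.

q_all ≈ 420 kPa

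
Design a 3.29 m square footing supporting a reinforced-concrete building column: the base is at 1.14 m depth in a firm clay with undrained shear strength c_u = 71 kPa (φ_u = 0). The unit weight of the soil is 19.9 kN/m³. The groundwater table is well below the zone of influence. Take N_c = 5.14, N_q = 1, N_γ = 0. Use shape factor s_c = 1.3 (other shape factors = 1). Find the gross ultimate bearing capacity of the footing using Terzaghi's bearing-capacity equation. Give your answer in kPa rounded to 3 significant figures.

q_ult ≈ 497 kPa

Overburden at base level: q = 19.9 × 1.14 = 22.686 kPa.
Cohesion term c·N_c·s_c = 71 × 5.14 × 1.3 = 474.42 kPa; surcharge term q·N_q = 22.686 × 1 = 22.686 kPa.
q_ult = 474.42 + 22.686 = 497.11 kPa.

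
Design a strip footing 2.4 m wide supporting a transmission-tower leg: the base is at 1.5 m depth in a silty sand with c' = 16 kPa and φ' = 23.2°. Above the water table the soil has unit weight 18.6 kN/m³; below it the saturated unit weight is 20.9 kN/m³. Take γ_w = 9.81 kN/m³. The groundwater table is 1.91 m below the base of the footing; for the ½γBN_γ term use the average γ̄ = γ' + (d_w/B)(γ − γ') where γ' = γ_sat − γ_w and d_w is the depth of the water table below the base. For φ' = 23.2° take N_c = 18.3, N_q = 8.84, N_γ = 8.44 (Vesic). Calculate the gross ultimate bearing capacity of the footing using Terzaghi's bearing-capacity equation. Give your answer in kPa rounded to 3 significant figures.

q_ult ≈ 712 kPa

Overburden at base level: q = 18.6 × 1.5 = 27.9 kPa.
The water table is 1.91 m below the base (< B = 2.4 m), so the ½γBN_γ term uses γ̄ = γ' + (d_w/B)(γ − γ') = 11.09 + (1.91/2.4)(18.6 − 11.09) = 17.067 kN/m³.
Cohesion term c·N_c = 16 × 18.3 = 292.8 kPa; surcharge term q·N_q = 27.9 × 8.84 = 246.64 kPa; self-weight term 0.5·γ·B·N_γ = 0.5 × 17.067 × 2.4 × 8.44 = 172.85 kPa.
q_ult = 292.8 + 246.64 + 172.85 = 712.29 kPa.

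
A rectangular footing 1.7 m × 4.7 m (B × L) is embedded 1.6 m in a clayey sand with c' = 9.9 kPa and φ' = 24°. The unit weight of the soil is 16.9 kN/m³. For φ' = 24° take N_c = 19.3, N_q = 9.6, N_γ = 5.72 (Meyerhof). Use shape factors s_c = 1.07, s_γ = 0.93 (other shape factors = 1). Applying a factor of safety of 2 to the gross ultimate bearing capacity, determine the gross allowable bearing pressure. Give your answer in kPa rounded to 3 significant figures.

Overburden at base level: q = 16.9 × 1.6 = 27.04 kPa.
Cohesion term c·N_c·s_c = 9.9 × 19.3 × 1.07 = 204.44 kPa; surcharge term q·N_q = 27.04 × 9.6 = 259.58 kPa; self-weight term 0.5·γ·B·N_γ·s_γ = 0.5 × 16.9 × 1.7 × 5.72 × 0.93 = 76.416 kPa.
q_ult = 204.44 + 259.58 + 76.416 = 540.44 kPa.
q_all = q_ult / FS = 540.44 / 2 = 270.22 kPa.

q_all ≈ 270 kPa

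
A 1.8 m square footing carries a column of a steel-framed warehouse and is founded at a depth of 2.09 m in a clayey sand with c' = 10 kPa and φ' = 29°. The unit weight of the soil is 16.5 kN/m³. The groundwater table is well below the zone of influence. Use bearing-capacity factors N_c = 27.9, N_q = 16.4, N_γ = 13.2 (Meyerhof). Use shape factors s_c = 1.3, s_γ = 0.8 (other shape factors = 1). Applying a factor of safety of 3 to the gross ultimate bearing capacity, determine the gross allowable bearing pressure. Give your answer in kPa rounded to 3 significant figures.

q_all ≈ 362 kPa

Overburden at base level: q = 16.5 × 2.09 = 34.485 kPa.
Cohesion term c·N_c·s_c = 10 × 27.9 × 1.3 = 362.7 kPa; surcharge term q·N_q = 34.485 × 16.4 = 565.55 kPa; self-weight term 0.5·γ·B·N_γ·s_γ = 0.5 × 16.5 × 1.8 × 13.2 × 0.8 = 156.82 kPa.
q_ult = 362.7 + 565.55 + 156.82 = 1085.1 kPa.
q_all = q_ult / FS = 1085.1 / 3 = 361.69 kPa.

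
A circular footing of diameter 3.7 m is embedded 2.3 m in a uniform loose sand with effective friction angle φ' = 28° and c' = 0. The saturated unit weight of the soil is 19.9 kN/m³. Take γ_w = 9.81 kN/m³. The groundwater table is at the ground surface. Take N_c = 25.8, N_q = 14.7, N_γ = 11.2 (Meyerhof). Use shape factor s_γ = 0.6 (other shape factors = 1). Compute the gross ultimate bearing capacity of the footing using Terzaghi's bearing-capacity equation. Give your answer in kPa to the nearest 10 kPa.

q_ult ≈ 470 kPa

Water table at ground surface, so effective unit weight γ' = 19.9 − 9.81 = 10.09 kN/m³ is used throughout; overburden q = 10.09 × 2.3 = 23.207 kPa; the same γ' applies in the ½γBN_γ term.
Surcharge term q·N_q = 23.207 × 14.7 = 341.14 kPa; self-weight term 0.5·γ·B·N_γ·s_γ = 0.5 × 10.09 × 3.7 × 11.2 × 0.6 = 125.44 kPa.
q_ult = 341.14 + 125.44 = 466.58 kPa.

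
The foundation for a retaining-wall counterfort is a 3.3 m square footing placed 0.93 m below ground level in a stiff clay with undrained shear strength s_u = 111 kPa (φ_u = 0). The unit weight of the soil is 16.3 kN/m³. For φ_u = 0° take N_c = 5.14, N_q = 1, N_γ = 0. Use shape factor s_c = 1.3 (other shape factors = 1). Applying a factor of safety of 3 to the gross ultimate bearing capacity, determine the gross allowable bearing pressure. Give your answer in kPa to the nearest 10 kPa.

q_all ≈ 250 kPa

Effective surcharge at the founding depth q = γ·D_f = 16.3 × 0.93 = 15.159 kPa.
q_ult = c·N_c·s_c + q·N_q
     = 111 × 5.14 × 1.3 + 15.159 × 1
     = 741.7 + 15.159 = 756.86 kPa.
q_all = q_ult / FS = 756.86 / 3 = 252.29 kPa.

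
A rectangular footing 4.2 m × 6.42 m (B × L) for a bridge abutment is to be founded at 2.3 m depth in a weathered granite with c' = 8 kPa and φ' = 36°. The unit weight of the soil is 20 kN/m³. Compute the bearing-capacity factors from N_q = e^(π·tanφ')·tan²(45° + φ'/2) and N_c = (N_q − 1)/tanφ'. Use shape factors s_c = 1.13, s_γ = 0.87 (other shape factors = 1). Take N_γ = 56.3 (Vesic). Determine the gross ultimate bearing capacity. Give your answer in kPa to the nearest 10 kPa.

tan36° = 0.7265, so N_q = e^(π×0.7265)·tan²(63°) = 9.801 × 3.852 = 37.75.
N_c = (37.75 − 1)/tan36° = 50.59.
q = γ·D_f = 20 × 2.3 = 46 kPa.
c·N_c·s_c = 8 × 50.585 × 1.13 = 457.29 kPa
q·N_q = 46 × 37.752 = 1736.6 kPa
0.5·γ·B·N_γ·s_γ = 0.5 × 20 × 4.2 × 56.3 × 0.87 = 2057.2 kPa
q_ult = 457.29 + 1736.6 + 2057.2 = 4251.1 kPa.

q_ult ≈ 4250 kPa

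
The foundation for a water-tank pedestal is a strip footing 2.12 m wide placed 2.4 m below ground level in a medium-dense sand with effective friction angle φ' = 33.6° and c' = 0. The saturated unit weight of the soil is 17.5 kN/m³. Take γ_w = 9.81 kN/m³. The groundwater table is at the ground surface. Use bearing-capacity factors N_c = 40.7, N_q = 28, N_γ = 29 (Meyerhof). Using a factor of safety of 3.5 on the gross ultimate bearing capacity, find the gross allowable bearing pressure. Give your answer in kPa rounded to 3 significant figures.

γ' = 17.5 − 9.81 = 7.69 kN/m³ (submerged throughout). q = 7.69 × 2.4 = 18.456 kPa; the same γ' applies in the ½γBN_γ term.
q·N_q = 18.456 × 28 = 516.77 kPa
0.5·γ·B·N_γ = 0.5 × 7.69 × 2.12 × 29 = 236.39 kPa
q_ult = 516.77 + 236.39 = 753.16 kPa.
q_all = 753.16 / 3.5 = 215.19 kPa.

q_all ≈ 215 kPa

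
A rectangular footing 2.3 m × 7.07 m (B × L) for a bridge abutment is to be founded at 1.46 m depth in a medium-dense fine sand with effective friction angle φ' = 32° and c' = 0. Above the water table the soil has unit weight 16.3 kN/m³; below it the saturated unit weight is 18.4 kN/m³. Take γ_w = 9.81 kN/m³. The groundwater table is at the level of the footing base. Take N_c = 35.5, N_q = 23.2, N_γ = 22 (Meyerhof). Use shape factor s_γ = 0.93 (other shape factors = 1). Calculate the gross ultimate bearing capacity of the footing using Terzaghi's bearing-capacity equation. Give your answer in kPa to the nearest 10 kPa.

q_ult ≈ 750 kPa

Effective surcharge at the founding depth q = γ·D_f = 16.3 × 1.46 = 23.798 kPa.
The water table coincides with the base, so in the self-weight term γ → γ' = 8.59 kN/m³.
q_ult = q·N_q + 0.5·γ·B·N_γ·s_γ
     = 23.798 × 23.2 + 0.5 × 8.59 × 2.3 × 22 × 0.93
     = 552.11 + 202.11 = 754.23 kPa.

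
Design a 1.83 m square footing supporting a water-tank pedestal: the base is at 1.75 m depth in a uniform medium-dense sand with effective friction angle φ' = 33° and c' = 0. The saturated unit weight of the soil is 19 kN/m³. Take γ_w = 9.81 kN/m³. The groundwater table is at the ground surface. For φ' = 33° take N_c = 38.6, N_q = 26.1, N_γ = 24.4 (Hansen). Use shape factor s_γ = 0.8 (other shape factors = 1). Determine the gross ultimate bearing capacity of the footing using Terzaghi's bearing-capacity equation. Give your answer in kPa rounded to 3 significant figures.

Water table at ground surface, so effective unit weight γ' = 19 − 9.81 = 9.19 kN/m³ is used throughout; overburden q = 9.19 × 1.75 = 16.082 kPa; the same γ' applies in the ½γBN_γ term.
Surcharge term q·N_q = 16.082 × 26.1 = 419.75 kPa; self-weight term 0.5·γ·B·N_γ·s_γ = 0.5 × 9.19 × 1.83 × 24.4 × 0.8 = 164.14 kPa.
q_ult = 419.75 + 164.14 = 583.89 kPa.

q_ult ≈ 584 kPa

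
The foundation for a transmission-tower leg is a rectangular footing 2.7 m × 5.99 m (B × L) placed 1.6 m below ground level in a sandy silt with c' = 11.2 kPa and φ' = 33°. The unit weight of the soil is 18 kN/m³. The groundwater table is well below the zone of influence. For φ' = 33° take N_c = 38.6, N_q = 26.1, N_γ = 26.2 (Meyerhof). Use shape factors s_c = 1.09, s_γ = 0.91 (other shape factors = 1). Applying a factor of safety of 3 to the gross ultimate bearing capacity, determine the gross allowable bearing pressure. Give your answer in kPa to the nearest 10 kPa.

Overburden at base level: q = 18 × 1.6 = 28.8 kPa.
Cohesion term c·N_c·s_c = 11.2 × 38.6 × 1.09 = 471.23 kPa; surcharge term q·N_q = 28.8 × 26.1 = 751.68 kPa; self-weight term 0.5·γ·B·N_γ·s_γ = 0.5 × 18 × 2.7 × 26.2 × 0.91 = 579.36 kPa.
q_ult = 471.23 + 751.68 + 579.36 = 1802.3 kPa.
q_all = q_ult / FS = 1802.3 / 3 = 600.76 kPa.

q_all ≈ 600 kPa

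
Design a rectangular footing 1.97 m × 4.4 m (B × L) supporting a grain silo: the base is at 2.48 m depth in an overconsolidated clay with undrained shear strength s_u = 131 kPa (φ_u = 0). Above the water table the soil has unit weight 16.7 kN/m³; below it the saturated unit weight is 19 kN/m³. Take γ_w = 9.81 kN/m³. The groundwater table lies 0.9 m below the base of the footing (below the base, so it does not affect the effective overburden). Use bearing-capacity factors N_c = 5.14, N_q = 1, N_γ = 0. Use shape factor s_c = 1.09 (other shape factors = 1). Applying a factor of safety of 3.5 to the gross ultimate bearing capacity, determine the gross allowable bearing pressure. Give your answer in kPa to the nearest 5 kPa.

Overburden at base level: q = 16.7 × 2.48 = 41.416 kPa.
Cohesion term c·N_c·s_c = 131 × 5.14 × 1.09 = 733.94 kPa; surcharge term q·N_q = 41.416 × 1 = 41.416 kPa.
q_ult = 733.94 + 41.416 = 775.36 kPa.
q_all = q_ult / FS = 775.36 / 3.5 = 221.53 kPa.

q_all ≈ 220 kPa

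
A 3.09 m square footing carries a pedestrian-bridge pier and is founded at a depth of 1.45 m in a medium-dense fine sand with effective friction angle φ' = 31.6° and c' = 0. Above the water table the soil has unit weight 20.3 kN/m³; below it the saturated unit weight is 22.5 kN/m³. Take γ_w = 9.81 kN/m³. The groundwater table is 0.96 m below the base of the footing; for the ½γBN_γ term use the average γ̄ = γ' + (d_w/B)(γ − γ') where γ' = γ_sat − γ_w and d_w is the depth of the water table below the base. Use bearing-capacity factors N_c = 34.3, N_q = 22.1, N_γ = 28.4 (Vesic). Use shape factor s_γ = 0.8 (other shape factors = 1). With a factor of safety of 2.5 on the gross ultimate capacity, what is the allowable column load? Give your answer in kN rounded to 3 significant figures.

q = γ·D_f = 20.3 × 1.45 = 29.435 kPa.
γ' = 12.69 kN/m³; averaging over the depth B below the base, γ̄ = γ' + (d_w/B)(γ − γ') = 15.054 kN/m³.
q·N_q = 29.435 × 22.1 = 650.51 kPa
0.5·γ·B·N_γ·s_γ = 0.5 × 15.054 × 3.09 × 28.4 × 0.8 = 528.44 kPa
q_ult = 650.51 + 528.44 = 1179 kPa.
Gross allowable pressure q_all = 1179 / 2.5 = 471.58 kPa.
Footing area = 9.5481 m², so allowable column load = 471.58 × 9.5481 = 4502.7 kN.

P_all ≈ 4500 kN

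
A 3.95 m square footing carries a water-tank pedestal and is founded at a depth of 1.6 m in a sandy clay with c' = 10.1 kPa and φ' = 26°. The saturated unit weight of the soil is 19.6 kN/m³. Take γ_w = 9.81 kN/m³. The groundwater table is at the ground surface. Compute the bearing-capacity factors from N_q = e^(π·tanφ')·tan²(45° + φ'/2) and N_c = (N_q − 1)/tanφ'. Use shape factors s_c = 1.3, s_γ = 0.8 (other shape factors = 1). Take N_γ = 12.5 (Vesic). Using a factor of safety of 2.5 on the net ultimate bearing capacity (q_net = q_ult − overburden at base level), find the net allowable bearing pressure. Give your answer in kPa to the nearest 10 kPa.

q_all(net) ≈ 260 kPa

N_q = e^(π·tan26°)·tan²(58°) = 11.85; N_c = (N_q − 1)/tanφ' = 22.25.
With the water table at the surface the whole profile is submerged: γ' = 19.6 − 9.81 = 9.79 kN/m³, so q = γ'·D_f = 15.664 kPa; the same γ' applies in the ½γBN_γ term.
q_ult = c·N_c·s_c + q·N_q + 0.5·γ·B·N_γ·s_γ
     = 10.1 × 22.254 × 1.3 + 15.664 × 11.854 + 0.5 × 9.79 × 3.95 × 12.5 × 0.8
     = 292.2 + 185.68 + 193.35 = 671.24 kPa.
q_net = 671.24 − 15.664 = 655.57 kPa.
q_all(net) = 655.57 / 2.5 = 262.23 kPa.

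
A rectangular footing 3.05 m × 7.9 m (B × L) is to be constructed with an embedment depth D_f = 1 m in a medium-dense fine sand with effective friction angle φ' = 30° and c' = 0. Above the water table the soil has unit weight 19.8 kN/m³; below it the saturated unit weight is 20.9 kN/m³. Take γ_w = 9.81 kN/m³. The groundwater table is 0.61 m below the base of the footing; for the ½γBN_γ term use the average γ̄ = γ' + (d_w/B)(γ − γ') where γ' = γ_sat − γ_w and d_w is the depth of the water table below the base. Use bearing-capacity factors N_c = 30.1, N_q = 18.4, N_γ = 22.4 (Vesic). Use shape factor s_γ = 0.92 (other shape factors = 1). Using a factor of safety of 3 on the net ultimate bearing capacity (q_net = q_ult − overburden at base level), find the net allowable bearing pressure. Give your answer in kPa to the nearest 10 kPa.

Overburden at base level: q = 19.8 × 1 = 19.8 kPa.
The water table is 0.61 m below the base (< B = 3.05 m), so the ½γBN_γ term uses γ̄ = γ' + (d_w/B)(γ − γ') = 11.09 + (0.61/3.05)(19.8 − 11.09) = 12.832 kN/m³.
Surcharge term q·N_q = 19.8 × 18.4 = 364.32 kPa; self-weight term 0.5·γ·B·N_γ·s_γ = 0.5 × 12.832 × 3.05 × 22.4 × 0.92 = 403.27 kPa.
q_ult = 364.32 + 403.27 = 767.59 kPa.
q_net = 767.59 − 19.8 = 747.79 kPa.
q_all(net) = 747.79 / 3 = 249.26 kPa.

q_all(net) ≈ 250 kPa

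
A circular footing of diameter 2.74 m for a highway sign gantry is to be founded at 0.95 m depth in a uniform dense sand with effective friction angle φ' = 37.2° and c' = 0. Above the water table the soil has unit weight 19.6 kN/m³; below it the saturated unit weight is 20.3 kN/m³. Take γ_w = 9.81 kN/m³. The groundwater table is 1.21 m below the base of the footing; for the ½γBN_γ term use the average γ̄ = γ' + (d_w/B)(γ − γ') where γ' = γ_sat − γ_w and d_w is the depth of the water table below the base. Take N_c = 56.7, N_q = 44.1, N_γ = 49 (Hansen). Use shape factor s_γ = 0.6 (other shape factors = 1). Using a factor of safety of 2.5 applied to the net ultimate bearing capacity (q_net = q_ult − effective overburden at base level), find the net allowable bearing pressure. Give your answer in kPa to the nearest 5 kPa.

q = γ·D_f = 19.6 × 0.95 = 18.62 kPa.
γ' = 10.49 kN/m³; averaging over the depth B below the base, γ̄ = γ' + (d_w/B)(γ − γ') = 14.513 kN/m³.
q·N_q = 18.62 × 44.1 = 821.14 kPa
0.5·γ·B·N_γ·s_γ = 0.5 × 14.513 × 2.74 × 49 × 0.6 = 584.56 kPa
q_ult = 821.14 + 584.56 = 1405.7 kPa.
Net ultimate: q_net = 1405.7 − 18.62 = 1387.1 kPa.
q_all(net) = 1387.1 / 2.5 = 554.83 kPa.

q_all(net) ≈ 555 kPa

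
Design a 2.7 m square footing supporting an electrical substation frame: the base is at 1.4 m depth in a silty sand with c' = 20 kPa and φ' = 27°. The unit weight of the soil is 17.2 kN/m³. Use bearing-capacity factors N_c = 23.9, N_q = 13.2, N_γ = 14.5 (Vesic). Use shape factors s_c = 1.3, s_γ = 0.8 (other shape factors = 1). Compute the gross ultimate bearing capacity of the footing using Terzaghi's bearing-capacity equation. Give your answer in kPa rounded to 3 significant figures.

Effective surcharge at the founding depth q = γ·D_f = 17.2 × 1.4 = 24.08 kPa.
q_ult = c·N_c·s_c + q·N_q + 0.5·γ·B·N_γ·s_γ
     = 20 × 23.9 × 1.3 + 24.08 × 13.2 + 0.5 × 17.2 × 2.7 × 14.5 × 0.8
     = 621.4 + 317.86 + 269.35 = 1208.6 kPa.

q_ult ≈ 1210 kPa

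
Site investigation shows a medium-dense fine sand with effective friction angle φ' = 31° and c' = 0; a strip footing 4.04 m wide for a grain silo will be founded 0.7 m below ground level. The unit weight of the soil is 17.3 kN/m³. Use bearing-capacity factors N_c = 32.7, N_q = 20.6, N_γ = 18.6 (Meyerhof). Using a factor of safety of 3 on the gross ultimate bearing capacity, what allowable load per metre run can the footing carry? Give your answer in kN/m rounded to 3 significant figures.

Effective surcharge at the founding depth q = γ·D_f = 17.3 × 0.7 = 12.11 kPa.
q_ult = q·N_q + 0.5·γ·B·N_γ
     = 12.11 × 20.6 + 0.5 × 17.3 × 4.04 × 18.6
     = 249.47 + 650 = 899.46 kPa.
Gross allowable pressure q_all = 899.46 / 3 = 299.82 kPa.
Allowable wall load = q_all × B = 299.82 × 4.04 = 1211.3 kN per metre run.

≈ 1210 kN/m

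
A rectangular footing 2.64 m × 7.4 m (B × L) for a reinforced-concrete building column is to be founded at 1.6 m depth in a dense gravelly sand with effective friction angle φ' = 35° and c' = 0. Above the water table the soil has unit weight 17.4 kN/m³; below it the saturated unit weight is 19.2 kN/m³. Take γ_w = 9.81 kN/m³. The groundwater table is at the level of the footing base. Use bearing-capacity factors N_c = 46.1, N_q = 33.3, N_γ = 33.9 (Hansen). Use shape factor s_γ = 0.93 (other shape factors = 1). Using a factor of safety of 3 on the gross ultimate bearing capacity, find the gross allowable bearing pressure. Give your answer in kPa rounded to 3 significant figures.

Effective surcharge at the founding depth q = γ·D_f = 17.4 × 1.6 = 27.84 kPa.
The water table coincides with the base, so in the self-weight term γ → γ' = 9.39 kN/m³.
q_ult = q·N_q + 0.5·γ·B·N_γ·s_γ
     = 27.84 × 33.3 + 0.5 × 9.39 × 2.64 × 33.9 × 0.93
     = 927.07 + 390.77 = 1317.8 kPa.
q_all = 1317.8 / 3 = 439.28 kPa.

q_all ≈ 439 kPa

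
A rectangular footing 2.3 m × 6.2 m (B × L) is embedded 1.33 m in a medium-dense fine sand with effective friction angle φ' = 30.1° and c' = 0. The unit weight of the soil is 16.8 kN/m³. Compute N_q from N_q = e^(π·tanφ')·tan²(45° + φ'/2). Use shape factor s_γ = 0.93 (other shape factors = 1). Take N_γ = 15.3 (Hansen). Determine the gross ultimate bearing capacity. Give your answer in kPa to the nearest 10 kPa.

q_ult ≈ 690 kPa

tan30.1° = 0.5797, so N_q = e^(π×0.5797)·tan²(60.05°) = 6.179 × 3.012 = 18.61.
Effective surcharge at the founding depth q = γ·D_f = 16.8 × 1.33 = 22.344 kPa.
q_ult = q·N_q + 0.5·γ·B·N_γ·s_γ
     = 22.344 × 18.611 + 0.5 × 16.8 × 2.3 × 15.3 × 0.93
     = 415.85 + 274.9 = 690.75 kPa.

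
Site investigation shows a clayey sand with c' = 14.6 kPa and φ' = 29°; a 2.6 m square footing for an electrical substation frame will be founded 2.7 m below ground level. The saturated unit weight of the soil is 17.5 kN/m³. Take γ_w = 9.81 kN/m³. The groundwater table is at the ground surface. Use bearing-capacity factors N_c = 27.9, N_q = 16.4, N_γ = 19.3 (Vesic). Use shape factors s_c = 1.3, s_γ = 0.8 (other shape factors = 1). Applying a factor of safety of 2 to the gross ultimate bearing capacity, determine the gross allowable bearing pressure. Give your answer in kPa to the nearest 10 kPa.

With the water table at the surface the whole profile is submerged: γ' = 17.5 − 9.81 = 7.69 kN/m³, so q = γ'·D_f = 20.763 kPa; the same γ' applies in the ½γBN_γ term.
q_ult = c·N_c·s_c + q·N_q + 0.5·γ·B·N_γ·s_γ
     = 14.6 × 27.9 × 1.3 + 20.763 × 16.4 + 0.5 × 7.69 × 2.6 × 19.3 × 0.8
     = 529.54 + 340.51 + 154.35 = 1024.4 kPa.
q_all = q_ult / FS = 1024.4 / 2 = 512.2 kPa.

q_all ≈ 510 kPa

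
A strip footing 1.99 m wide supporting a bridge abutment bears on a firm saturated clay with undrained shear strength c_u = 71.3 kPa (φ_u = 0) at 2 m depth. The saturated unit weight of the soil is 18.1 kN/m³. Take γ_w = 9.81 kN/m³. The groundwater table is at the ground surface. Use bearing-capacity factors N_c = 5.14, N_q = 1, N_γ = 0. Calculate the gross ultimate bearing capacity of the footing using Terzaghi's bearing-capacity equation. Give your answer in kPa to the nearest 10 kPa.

Water table at ground surface, so effective unit weight γ' = 18.1 − 9.81 = 8.29 kN/m³ is used throughout; overburden q = 8.29 × 2 = 16.58 kPa.
Cohesion term c·N_c = 71.3 × 5.14 = 366.48 kPa; surcharge term q·N_q = 16.58 × 1 = 16.58 kPa.
q_ult = 366.48 + 16.58 = 383.06 kPa.

q_ult ≈ 380 kPa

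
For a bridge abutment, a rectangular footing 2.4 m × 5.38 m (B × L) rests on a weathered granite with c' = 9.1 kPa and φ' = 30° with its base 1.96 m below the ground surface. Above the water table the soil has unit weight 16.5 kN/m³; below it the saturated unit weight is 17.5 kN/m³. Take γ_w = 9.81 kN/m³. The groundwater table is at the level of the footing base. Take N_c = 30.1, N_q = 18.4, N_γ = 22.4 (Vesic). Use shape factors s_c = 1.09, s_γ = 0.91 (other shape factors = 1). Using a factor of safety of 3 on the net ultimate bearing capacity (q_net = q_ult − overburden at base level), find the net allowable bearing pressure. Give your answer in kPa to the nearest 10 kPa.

q_all(net) ≈ 350 kPa

Effective surcharge at the founding depth q = γ·D_f = 16.5 × 1.96 = 32.34 kPa.
The water table coincides with the base, so in the self-weight term γ → γ' = 7.69 kN/m³.
q_ult = c·N_c·s_c + q·N_q + 0.5·γ·B·N_γ·s_γ
     = 9.1 × 30.1 × 1.09 + 32.34 × 18.4 + 0.5 × 7.69 × 2.4 × 22.4 × 0.91
     = 298.56 + 595.06 + 188.1 = 1081.7 kPa.
q_net = 1081.7 − 32.34 = 1049.4 kPa.
q_all(net) = 1049.4 / 3 = 349.79 kPa.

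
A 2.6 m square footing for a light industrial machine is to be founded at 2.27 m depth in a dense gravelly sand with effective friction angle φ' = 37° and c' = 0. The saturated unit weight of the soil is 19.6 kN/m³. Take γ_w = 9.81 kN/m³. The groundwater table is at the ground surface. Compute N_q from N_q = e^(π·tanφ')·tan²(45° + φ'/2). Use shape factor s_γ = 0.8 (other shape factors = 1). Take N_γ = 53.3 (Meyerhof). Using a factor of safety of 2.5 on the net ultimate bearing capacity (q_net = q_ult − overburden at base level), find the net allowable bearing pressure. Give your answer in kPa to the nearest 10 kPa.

N_q = e^(π·tan37°)·tan²(63.5°) = 42.92.
γ' = 19.6 − 9.81 = 9.79 kN/m³ (submerged throughout). q = 9.79 × 2.27 = 22.223 kPa; the same γ' applies in the ½γBN_γ term.
q·N_q = 22.223 × 42.92 = 953.82 kPa
0.5·γ·B·N_γ·s_γ = 0.5 × 9.79 × 2.6 × 53.3 × 0.8 = 542.68 kPa
q_ult = 953.82 + 542.68 = 1496.5 kPa.
q_net = 1496.5 − 22.223 = 1474.3 kPa.
q_all(net) = 1474.3 / 2.5 = 589.71 kPa.

q_all(net) ≈ 590 kPa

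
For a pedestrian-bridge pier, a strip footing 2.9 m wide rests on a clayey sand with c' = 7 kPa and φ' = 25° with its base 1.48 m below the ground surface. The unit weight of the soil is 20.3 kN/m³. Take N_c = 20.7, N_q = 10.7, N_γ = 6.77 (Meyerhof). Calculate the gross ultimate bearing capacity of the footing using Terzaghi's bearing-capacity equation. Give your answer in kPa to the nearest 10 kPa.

q = γ·D_f = 20.3 × 1.48 = 30.044 kPa.
c·N_c = 7 × 20.7 = 144.9 kPa
q·N_q = 30.044 × 10.7 = 321.47 kPa
0.5·γ·B·N_γ = 0.5 × 20.3 × 2.9 × 6.77 = 199.27 kPa
q_ult = 144.9 + 321.47 + 199.27 = 665.65 kPa.

q_ult ≈ 670 kPa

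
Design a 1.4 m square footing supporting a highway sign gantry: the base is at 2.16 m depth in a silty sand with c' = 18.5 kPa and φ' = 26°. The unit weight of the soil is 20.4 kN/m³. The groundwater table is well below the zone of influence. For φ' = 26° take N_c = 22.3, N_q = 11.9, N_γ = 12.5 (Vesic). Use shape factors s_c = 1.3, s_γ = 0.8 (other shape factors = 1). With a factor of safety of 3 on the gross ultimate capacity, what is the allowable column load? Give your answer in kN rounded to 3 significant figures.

P_all ≈ 786 kN

Effective surcharge at the founding depth q = γ·D_f = 20.4 × 2.16 = 44.064 kPa.
q_ult = c·N_c·s_c + q·N_q + 0.5·γ·B·N_γ·s_γ
     = 18.5 × 22.3 × 1.3 + 44.064 × 11.9 + 0.5 × 20.4 × 1.4 × 12.5 × 0.8
     = 536.32 + 524.36 + 142.8 = 1203.5 kPa.
Gross allowable pressure q_all = 1203.5 / 3 = 401.16 kPa.
Footing area = 1.96 m², so allowable column load = 401.16 × 1.96 = 786.27 kN.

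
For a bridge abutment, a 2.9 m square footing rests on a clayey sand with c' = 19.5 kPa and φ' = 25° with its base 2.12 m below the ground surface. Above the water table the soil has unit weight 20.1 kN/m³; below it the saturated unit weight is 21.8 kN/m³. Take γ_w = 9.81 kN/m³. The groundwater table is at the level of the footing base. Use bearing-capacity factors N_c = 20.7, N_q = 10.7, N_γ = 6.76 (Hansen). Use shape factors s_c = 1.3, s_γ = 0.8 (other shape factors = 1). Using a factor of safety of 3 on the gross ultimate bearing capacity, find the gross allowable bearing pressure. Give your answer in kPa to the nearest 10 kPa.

q_all ≈ 360 kPa

Effective surcharge at the founding depth q = γ·D_f = 20.1 × 2.12 = 42.612 kPa.
The water table coincides with the base, so in the self-weight term γ → γ' = 11.99 kN/m³.
q_ult = c·N_c·s_c + q·N_q + 0.5·γ·B·N_γ·s_γ
     = 19.5 × 20.7 × 1.3 + 42.612 × 10.7 + 0.5 × 11.99 × 2.9 × 6.76 × 0.8
     = 524.75 + 455.95 + 94.021 = 1074.7 kPa.
q_all = 1074.7 / 3 = 358.24 kPa.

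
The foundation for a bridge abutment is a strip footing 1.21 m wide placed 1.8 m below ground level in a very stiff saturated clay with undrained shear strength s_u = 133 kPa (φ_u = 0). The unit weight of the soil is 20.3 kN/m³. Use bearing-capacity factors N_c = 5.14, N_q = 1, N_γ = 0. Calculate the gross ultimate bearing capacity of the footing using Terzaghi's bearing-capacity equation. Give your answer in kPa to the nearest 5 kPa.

q = γ·D_f = 20.3 × 1.8 = 36.54 kPa.
c·N_c = 133 × 5.14 = 683.62 kPa
q·N_q = 36.54 × 1 = 36.54 kPa
q_ult = 683.62 + 36.54 = 720.16 kPa.

q_ult ≈ 720 kPa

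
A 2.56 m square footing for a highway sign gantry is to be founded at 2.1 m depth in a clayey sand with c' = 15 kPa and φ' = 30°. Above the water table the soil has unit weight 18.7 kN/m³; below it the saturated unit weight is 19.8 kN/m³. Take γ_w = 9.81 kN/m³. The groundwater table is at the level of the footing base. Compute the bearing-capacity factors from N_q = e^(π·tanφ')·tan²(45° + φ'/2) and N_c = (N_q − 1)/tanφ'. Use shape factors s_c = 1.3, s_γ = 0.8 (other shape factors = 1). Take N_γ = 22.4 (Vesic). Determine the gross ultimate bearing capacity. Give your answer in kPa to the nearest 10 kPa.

q_ult ≈ 1540 kPa

tan30° = 0.5774, so N_q = e^(π×0.5774)·tan²(60°) = 6.134 × 3.0 = 18.4.
N_c = (18.4 − 1)/tan30° = 30.14.
q = γ·D_f = 18.7 × 2.1 = 39.27 kPa.
For the ½γBN_γ term take γ' = 19.8 − 9.81 = 9.99 kN/m³ (soil below base is submerged).
c·N_c·s_c = 15 × 30.14 × 1.3 = 587.72 kPa
q·N_q = 39.27 × 18.401 = 722.61 kPa
0.5·γ·B·N_γ·s_γ = 0.5 × 9.99 × 2.56 × 22.4 × 0.8 = 229.15 kPa
q_ult = 587.72 + 722.61 + 229.15 = 1539.5 kPa.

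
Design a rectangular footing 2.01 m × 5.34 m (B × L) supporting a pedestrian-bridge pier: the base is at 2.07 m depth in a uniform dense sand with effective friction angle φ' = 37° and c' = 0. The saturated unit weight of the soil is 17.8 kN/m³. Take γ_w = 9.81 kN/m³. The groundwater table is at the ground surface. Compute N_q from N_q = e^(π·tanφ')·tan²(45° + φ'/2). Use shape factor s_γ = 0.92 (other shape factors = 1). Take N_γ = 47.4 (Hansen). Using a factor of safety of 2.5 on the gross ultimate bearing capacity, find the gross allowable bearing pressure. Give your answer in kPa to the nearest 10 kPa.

N_q = e^(π·tan37°)·tan²(63.5°) = 42.92.
γ' = 17.8 − 9.81 = 7.99 kN/m³ (submerged throughout). q = 7.99 × 2.07 = 16.539 kPa; the same γ' applies in the ½γBN_γ term.
q·N_q = 16.539 × 42.92 = 709.87 kPa
0.5·γ·B·N_γ·s_γ = 0.5 × 7.99 × 2.01 × 47.4 × 0.92 = 350.17 kPa
q_ult = 709.87 + 350.17 = 1060 kPa.
q_all = 1060 / 2.5 = 424.01 kPa.

q_all ≈ 420 kPa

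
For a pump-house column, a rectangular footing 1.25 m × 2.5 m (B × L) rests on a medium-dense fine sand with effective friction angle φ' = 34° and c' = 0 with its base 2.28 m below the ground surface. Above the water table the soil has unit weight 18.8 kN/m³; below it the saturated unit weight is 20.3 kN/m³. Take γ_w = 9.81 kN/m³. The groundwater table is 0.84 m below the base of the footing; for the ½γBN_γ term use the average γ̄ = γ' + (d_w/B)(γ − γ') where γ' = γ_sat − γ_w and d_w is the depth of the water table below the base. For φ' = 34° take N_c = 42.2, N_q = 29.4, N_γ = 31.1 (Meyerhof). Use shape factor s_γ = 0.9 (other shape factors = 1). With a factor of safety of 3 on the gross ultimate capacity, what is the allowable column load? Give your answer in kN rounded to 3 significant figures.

Overburden at base level: q = 18.8 × 2.28 = 42.864 kPa.
The water table is 0.84 m below the base (< B = 1.25 m), so the ½γBN_γ term uses γ̄ = γ' + (d_w/B)(γ − γ') = 10.49 + (0.84/1.25)(18.8 − 10.49) = 16.074 kN/m³.
Surcharge term q·N_q = 42.864 × 29.4 = 1260.2 kPa; self-weight term 0.5·γ·B·N_γ·s_γ = 0.5 × 16.074 × 1.25 × 31.1 × 0.9 = 281.2 kPa.
q_ult = 1260.2 + 281.2 = 1541.4 kPa.
Gross allowable pressure q_all = 1541.4 / 3 = 513.8 kPa.
Footing area = 3.125 m², so allowable column load = 513.8 × 3.125 = 1605.6 kN.

P_all ≈ 1610 kN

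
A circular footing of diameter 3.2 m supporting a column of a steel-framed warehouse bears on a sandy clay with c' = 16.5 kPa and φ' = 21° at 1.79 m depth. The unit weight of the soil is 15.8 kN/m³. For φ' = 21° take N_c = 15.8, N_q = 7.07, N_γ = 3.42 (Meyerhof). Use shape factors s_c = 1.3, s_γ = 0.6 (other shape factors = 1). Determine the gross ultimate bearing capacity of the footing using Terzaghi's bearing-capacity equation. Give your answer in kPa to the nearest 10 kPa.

Overburden at base level: q = 15.8 × 1.79 = 28.282 kPa.
Cohesion term c·N_c·s_c = 16.5 × 15.8 × 1.3 = 338.91 kPa; surcharge term q·N_q = 28.282 × 7.07 = 199.95 kPa; self-weight term 0.5·γ·B·N_γ·s_γ = 0.5 × 15.8 × 3.2 × 3.42 × 0.6 = 51.875 kPa.
q_ult = 338.91 + 199.95 + 51.875 = 590.74 kPa.

q_ult ≈ 590 kPa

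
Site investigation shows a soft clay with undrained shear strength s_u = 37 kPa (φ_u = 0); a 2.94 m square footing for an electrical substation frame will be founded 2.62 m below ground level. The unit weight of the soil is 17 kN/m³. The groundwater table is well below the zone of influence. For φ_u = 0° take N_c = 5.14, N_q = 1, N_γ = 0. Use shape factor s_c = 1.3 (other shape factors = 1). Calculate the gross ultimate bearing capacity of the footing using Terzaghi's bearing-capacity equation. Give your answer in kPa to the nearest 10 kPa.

q_ult ≈ 290 kPa

Overburden at base level: q = 17 × 2.62 = 44.54 kPa.
Cohesion term c·N_c·s_c = 37 × 5.14 × 1.3 = 247.23 kPa; surcharge term q·N_q = 44.54 × 1 = 44.54 kPa.
q_ult = 247.23 + 44.54 = 291.77 kPa.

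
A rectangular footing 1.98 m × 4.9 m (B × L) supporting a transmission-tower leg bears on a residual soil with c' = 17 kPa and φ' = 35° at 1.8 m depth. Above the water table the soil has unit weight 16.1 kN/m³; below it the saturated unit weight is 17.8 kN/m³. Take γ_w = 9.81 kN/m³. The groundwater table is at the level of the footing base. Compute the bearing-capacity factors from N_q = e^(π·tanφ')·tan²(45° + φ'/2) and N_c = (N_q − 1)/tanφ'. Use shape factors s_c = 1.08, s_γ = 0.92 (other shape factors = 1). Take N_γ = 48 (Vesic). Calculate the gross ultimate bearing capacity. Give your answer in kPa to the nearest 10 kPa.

q_ult ≈ 2160 kPa

tan35° = 0.7002, so N_q = e^(π×0.7002)·tan²(62.5°) = 9.023 × 3.69 = 33.3.
N_c = (33.3 − 1)/tan35° = 46.12.
Effective surcharge at the founding depth q = γ·D_f = 16.1 × 1.8 = 28.98 kPa.
The water table coincides with the base, so in the self-weight term γ → γ' = 7.99 kN/m³.
q_ult = c·N_c·s_c + q·N_q + 0.5·γ·B·N_γ·s_γ
     = 17 × 46.124 × 1.08 + 28.98 × 33.296 + 0.5 × 7.99 × 1.98 × 48 × 0.92
     = 846.83 + 964.92 + 349.31 = 2161.1 kPa.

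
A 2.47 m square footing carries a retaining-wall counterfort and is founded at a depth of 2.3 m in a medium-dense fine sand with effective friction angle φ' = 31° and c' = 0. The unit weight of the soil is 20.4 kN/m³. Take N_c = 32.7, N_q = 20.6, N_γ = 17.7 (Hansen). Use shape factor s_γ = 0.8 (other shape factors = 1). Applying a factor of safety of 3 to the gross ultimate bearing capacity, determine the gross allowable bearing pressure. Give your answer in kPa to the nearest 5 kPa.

q_all ≈ 440 kPa

Overburden at base level: q = 20.4 × 2.3 = 46.92 kPa.
Surcharge term q·N_q = 46.92 × 20.6 = 966.55 kPa; self-weight term 0.5·γ·B·N_γ·s_γ = 0.5 × 20.4 × 2.47 × 17.7 × 0.8 = 356.75 kPa.
q_ult = 966.55 + 356.75 = 1323.3 kPa.
q_all = q_ult / FS = 1323.3 / 3 = 441.1 kPa.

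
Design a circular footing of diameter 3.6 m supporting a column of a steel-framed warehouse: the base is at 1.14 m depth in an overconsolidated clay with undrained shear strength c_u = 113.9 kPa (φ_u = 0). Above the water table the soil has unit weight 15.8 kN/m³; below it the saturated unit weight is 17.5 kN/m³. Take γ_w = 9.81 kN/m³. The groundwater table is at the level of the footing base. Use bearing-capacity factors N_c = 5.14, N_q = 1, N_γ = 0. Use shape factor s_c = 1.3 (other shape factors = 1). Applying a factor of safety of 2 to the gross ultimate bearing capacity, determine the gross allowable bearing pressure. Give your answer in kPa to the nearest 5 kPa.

q = γ·D_f = 15.8 × 1.14 = 18.012 kPa.
c·N_c·s_c = 113.9 × 5.14 × 1.3 = 761.08 kPa
q·N_q = 18.012 × 1 = 18.012 kPa
q_ult = 761.08 + 18.012 = 779.09 kPa.
q_all = q_ult / FS = 779.09 / 2 = 389.55 kPa.

q_all ≈ 390 kPa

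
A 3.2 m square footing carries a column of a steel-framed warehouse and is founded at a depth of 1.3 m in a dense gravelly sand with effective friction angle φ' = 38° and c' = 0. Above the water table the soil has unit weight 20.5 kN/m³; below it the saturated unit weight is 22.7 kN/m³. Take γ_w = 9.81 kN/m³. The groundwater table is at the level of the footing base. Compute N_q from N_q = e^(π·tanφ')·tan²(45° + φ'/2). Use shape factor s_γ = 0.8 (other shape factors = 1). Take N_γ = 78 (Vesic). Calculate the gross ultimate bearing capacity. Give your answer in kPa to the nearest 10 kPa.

tan38° = 0.7813, so N_q = e^(π×0.7813)·tan²(64°) = 11.64 × 4.204 = 48.93.
Effective surcharge at the founding depth q = γ·D_f = 20.5 × 1.3 = 26.65 kPa.
The water table coincides with the base, so in the self-weight term γ → γ' = 12.89 kN/m³.
q_ult = q·N_q + 0.5·γ·B·N_γ·s_γ
     = 26.65 × 48.933 + 0.5 × 12.89 × 3.2 × 78 × 0.8
     = 1304.1 + 1286.9 = 2591 kPa.

q_ult ≈ 2590 kPa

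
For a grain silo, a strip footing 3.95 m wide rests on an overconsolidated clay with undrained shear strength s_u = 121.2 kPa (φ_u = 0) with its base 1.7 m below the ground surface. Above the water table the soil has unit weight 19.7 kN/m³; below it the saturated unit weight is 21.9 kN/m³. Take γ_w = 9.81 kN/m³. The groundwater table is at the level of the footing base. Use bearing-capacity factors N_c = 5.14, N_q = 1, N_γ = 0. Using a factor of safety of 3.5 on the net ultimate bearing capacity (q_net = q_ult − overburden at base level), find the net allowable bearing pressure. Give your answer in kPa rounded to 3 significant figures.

q_all(net) ≈ 178 kPa

q = γ·D_f = 19.7 × 1.7 = 33.49 kPa.
c·N_c = 121.2 × 5.14 = 622.97 kPa
q·N_q = 33.49 × 1 = 33.49 kPa
q_ult = 622.97 + 33.49 = 656.46 kPa.
q_net = 656.46 − 33.49 = 622.97 kPa.
q_all(net) = 622.97 / 3.5 = 177.99 kPa.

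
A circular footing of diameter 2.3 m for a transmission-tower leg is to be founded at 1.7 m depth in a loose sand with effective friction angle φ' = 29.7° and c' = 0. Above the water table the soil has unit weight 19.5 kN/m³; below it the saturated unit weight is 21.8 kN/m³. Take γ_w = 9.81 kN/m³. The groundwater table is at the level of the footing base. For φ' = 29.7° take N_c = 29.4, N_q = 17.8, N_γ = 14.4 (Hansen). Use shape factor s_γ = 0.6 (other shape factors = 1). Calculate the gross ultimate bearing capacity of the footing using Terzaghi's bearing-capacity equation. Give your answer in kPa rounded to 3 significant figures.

q = γ·D_f = 19.5 × 1.7 = 33.15 kPa.
For the ½γBN_γ term take γ' = 21.8 − 9.81 = 11.99 kN/m³ (soil below base is submerged).
q·N_q = 33.15 × 17.8 = 590.07 kPa
0.5·γ·B·N_γ·s_γ = 0.5 × 11.99 × 2.3 × 14.4 × 0.6 = 119.13 kPa
q_ult = 590.07 + 119.13 = 709.2 kPa.

q_ult ≈ 709 kPa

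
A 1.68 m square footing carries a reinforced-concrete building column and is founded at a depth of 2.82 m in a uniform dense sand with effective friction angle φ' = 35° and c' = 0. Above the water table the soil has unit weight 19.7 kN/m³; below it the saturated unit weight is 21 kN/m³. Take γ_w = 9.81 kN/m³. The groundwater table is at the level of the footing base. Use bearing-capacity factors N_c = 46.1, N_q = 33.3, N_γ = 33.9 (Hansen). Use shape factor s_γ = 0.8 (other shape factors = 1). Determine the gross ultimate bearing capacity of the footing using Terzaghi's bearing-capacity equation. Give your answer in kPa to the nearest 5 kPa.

q_ult ≈ 2105 kPa

q = γ·D_f = 19.7 × 2.82 = 55.554 kPa.
For the ½γBN_γ term take γ' = 21 − 9.81 = 11.19 kN/m³ (soil below base is submerged).
q·N_q = 55.554 × 33.3 = 1849.9 kPa
0.5·γ·B·N_γ·s_γ = 0.5 × 11.19 × 1.68 × 33.9 × 0.8 = 254.92 kPa
q_ult = 1849.9 + 254.92 = 2104.9 kPa.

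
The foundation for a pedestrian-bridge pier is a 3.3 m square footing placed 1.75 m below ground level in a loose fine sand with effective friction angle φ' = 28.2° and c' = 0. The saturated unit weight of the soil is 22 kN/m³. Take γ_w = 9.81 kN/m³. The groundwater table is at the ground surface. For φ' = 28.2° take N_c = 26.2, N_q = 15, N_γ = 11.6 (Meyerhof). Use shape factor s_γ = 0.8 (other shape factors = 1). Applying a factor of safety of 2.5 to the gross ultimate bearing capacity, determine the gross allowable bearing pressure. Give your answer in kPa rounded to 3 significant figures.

Water table at ground surface, so effective unit weight γ' = 22 − 9.81 = 12.19 kN/m³ is used throughout; overburden q = 12.19 × 1.75 = 21.332 kPa; the same γ' applies in the ½γBN_γ term.
Surcharge term q·N_q = 21.332 × 15 = 319.99 kPa; self-weight term 0.5·γ·B·N_γ·s_γ = 0.5 × 12.19 × 3.3 × 11.6 × 0.8 = 186.65 kPa.
q_ult = 319.99 + 186.65 = 506.64 kPa.
q_all = q_ult / FS = 506.64 / 2.5 = 202.66 kPa.

q_all ≈ 203 kPa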